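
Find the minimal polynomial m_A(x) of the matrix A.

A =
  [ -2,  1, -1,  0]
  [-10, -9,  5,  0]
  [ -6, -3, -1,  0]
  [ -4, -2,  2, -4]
x^2 + 8*x + 16

The characteristic polynomial is χ_A(x) = (x + 4)^4, so the eigenvalues are known. The minimal polynomial is
  m_A(x) = Π_λ (x − λ)^{k_λ}
where k_λ is the size of the *largest* Jordan block for λ (equivalently, the smallest k with (A − λI)^k v = 0 for every generalised eigenvector v of λ).

  λ = -4: largest Jordan block has size 2, contributing (x + 4)^2

So m_A(x) = (x + 4)^2 = x^2 + 8*x + 16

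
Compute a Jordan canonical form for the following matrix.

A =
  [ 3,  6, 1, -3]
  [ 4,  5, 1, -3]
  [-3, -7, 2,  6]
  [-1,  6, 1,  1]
J_1(-1) ⊕ J_2(4) ⊕ J_1(4)

The characteristic polynomial is
  det(x·I − A) = x^4 - 11*x^3 + 36*x^2 - 16*x - 64 = (x - 4)^3*(x + 1)

Eigenvalues and multiplicities (the geometric multiplicity of λ is n − rank(A − λI), which equals the number of Jordan blocks for λ):
  λ = -1: algebraic multiplicity = 1, geometric multiplicity = 1
  λ = 4: algebraic multiplicity = 3, geometric multiplicity = 2

Determining the block sizes for each eigenvalue:
  λ = -1: one block (gm = 1), so the single block has size am = 1 → block sizes [1]
  λ = 4: 2 blocks summing to 3 forces exactly one block of size 2 and the rest size 1 → block sizes [2, 1]

Assembling the blocks gives a Jordan form
J =
  [-1, 0, 0, 0]
  [ 0, 4, 1, 0]
  [ 0, 0, 4, 0]
  [ 0, 0, 0, 4]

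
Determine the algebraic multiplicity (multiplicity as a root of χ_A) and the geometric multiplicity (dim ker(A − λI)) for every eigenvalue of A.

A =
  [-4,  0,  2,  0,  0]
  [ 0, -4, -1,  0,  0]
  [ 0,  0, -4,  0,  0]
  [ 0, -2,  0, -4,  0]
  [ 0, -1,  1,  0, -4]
λ = -4: alg = 5, geom = 3

Step 1 — factor the characteristic polynomial to read off the algebraic multiplicities:
  χ_A(x) = (x + 4)^5

Step 2 — compute geometric multiplicities via the rank-nullity identity g(λ) = n − rank(A − λI):
  rank(A − (-4)·I) = 2, so dim ker(A − (-4)·I) = n − 2 = 3

Summary:
  λ = -4: algebraic multiplicity = 5, geometric multiplicity = 3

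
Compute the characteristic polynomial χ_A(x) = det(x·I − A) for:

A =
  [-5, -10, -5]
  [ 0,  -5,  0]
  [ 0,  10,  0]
x^3 + 10*x^2 + 25*x

Expanding det(x·I − A) (e.g. by cofactor expansion or by noting that A is similar to its Jordan form J, which has the same characteristic polynomial as A) gives
  χ_A(x) = x^3 + 10*x^2 + 25*x
which factors as x*(x + 5)^2. The eigenvalues (with algebraic multiplicities) are λ = -5 with multiplicity 2, λ = 0 with multiplicity 1.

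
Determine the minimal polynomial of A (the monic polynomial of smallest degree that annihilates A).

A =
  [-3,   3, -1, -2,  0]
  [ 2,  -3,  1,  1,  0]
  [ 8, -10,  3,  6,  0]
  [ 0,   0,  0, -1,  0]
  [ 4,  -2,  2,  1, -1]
x^3 + 3*x^2 + 3*x + 1

The characteristic polynomial is χ_A(x) = (x + 1)^5, so the eigenvalues are known. The minimal polynomial is
  m_A(x) = Π_λ (x − λ)^{k_λ}
where k_λ is the size of the *largest* Jordan block for λ (equivalently, the smallest k with (A − λI)^k v = 0 for every generalised eigenvector v of λ).

  λ = -1: largest Jordan block has size 3, contributing (x + 1)^3

So m_A(x) = (x + 1)^3 = x^3 + 3*x^2 + 3*x + 1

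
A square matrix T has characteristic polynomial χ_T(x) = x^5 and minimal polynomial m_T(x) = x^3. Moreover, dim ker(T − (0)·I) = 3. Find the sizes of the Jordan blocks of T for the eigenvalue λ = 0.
Block sizes for λ = 0: [3, 1, 1]

Step 1 — from the characteristic polynomial, algebraic multiplicity of λ = 0 is 5. From dim ker(T − (0)·I) = 3, there are exactly 3 Jordan blocks for λ = 0.
Step 2 — from the minimal polynomial, the factor (x − 0)^3 tells us the largest block for λ = 0 has size 3.
Step 3 — with total size 5, 3 blocks, and largest block 3, the block sizes (in nonincreasing order) are [3, 1, 1].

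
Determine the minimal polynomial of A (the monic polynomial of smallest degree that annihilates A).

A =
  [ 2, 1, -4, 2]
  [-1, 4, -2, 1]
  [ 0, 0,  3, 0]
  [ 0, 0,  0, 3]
x^3 - 9*x^2 + 27*x - 27

The characteristic polynomial is χ_A(x) = (x - 3)^4, so the eigenvalues are known. The minimal polynomial is
  m_A(x) = Π_λ (x − λ)^{k_λ}
where k_λ is the size of the *largest* Jordan block for λ (equivalently, the smallest k with (A − λI)^k v = 0 for every generalised eigenvector v of λ).

  λ = 3: largest Jordan block has size 3, contributing (x − 3)^3

So m_A(x) = (x - 3)^3 = x^3 - 9*x^2 + 27*x - 27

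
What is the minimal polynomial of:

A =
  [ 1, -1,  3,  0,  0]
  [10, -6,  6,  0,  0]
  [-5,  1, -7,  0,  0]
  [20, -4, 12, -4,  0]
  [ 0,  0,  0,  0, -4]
x^2 + 8*x + 16

The characteristic polynomial is χ_A(x) = (x + 4)^5, so the eigenvalues are known. The minimal polynomial is
  m_A(x) = Π_λ (x − λ)^{k_λ}
where k_λ is the size of the *largest* Jordan block for λ (equivalently, the smallest k with (A − λI)^k v = 0 for every generalised eigenvector v of λ).

  λ = -4: largest Jordan block has size 2, contributing (x + 4)^2

So m_A(x) = (x + 4)^2 = x^2 + 8*x + 16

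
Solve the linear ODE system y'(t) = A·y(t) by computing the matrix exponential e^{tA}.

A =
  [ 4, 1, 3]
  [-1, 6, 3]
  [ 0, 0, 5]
e^{tA} =
  [-t*exp(5*t) + exp(5*t), t*exp(5*t), 3*t*exp(5*t)]
  [-t*exp(5*t), t*exp(5*t) + exp(5*t), 3*t*exp(5*t)]
  [0, 0, exp(5*t)]

Strategy: write A = P · J · P⁻¹ where J is a Jordan canonical form, so e^{tA} = P · e^{tJ} · P⁻¹, and e^{tJ} can be computed block-by-block.

A has Jordan form
J =
  [5, 1, 0]
  [0, 5, 0]
  [0, 0, 5]
(up to reordering of blocks).

Per-block formulas:
  For a 2×2 Jordan block J_2(5): exp(t · J_2(5)) = e^(5t)·(I + t·N), where N is the 2×2 nilpotent shift.
  For a 1×1 block at λ = 5: exp(t · [5]) = [e^(5t)].

After assembling e^{tJ} and conjugating by P, we get:

e^{tA} =
  [-t*exp(5*t) + exp(5*t), t*exp(5*t), 3*t*exp(5*t)]
  [-t*exp(5*t), t*exp(5*t) + exp(5*t), 3*t*exp(5*t)]
  [0, 0, exp(5*t)]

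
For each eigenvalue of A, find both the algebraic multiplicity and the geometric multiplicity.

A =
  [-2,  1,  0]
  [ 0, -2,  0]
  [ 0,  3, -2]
λ = -2: alg = 3, geom = 2

Step 1 — factor the characteristic polynomial to read off the algebraic multiplicities:
  χ_A(x) = (x + 2)^3

Step 2 — compute geometric multiplicities via the rank-nullity identity g(λ) = n − rank(A − λI):
  rank(A − (-2)·I) = 1, so dim ker(A − (-2)·I) = n − 1 = 2

Summary:
  λ = -2: algebraic multiplicity = 3, geometric multiplicity = 2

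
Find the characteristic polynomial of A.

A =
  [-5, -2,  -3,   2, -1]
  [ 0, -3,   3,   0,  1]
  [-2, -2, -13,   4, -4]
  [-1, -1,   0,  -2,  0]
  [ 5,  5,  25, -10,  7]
x^5 + 16*x^4 + 102*x^3 + 324*x^2 + 513*x + 324

Expanding det(x·I − A) (e.g. by cofactor expansion or by noting that A is similar to its Jordan form J, which has the same characteristic polynomial as A) gives
  χ_A(x) = x^5 + 16*x^4 + 102*x^3 + 324*x^2 + 513*x + 324
which factors as (x + 3)^4*(x + 4). The eigenvalues (with algebraic multiplicities) are λ = -4 with multiplicity 1, λ = -3 with multiplicity 4.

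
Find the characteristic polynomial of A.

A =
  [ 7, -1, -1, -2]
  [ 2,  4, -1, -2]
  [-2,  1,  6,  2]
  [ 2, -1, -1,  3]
x^4 - 20*x^3 + 150*x^2 - 500*x + 625

Expanding det(x·I − A) (e.g. by cofactor expansion or by noting that A is similar to its Jordan form J, which has the same characteristic polynomial as A) gives
  χ_A(x) = x^4 - 20*x^3 + 150*x^2 - 500*x + 625
which factors as (x - 5)^4. The eigenvalues (with algebraic multiplicities) are λ = 5 with multiplicity 4.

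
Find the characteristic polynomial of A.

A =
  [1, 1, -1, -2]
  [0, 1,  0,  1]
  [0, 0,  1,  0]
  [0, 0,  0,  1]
x^4 - 4*x^3 + 6*x^2 - 4*x + 1

Expanding det(x·I − A) (e.g. by cofactor expansion or by noting that A is similar to its Jordan form J, which has the same characteristic polynomial as A) gives
  χ_A(x) = x^4 - 4*x^3 + 6*x^2 - 4*x + 1
which factors as (x - 1)^4. The eigenvalues (with algebraic multiplicities) are λ = 1 with multiplicity 4.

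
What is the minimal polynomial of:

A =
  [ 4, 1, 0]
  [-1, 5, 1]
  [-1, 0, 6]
x^3 - 15*x^2 + 75*x - 125

The characteristic polynomial is χ_A(x) = (x - 5)^3, so the eigenvalues are known. The minimal polynomial is
  m_A(x) = Π_λ (x − λ)^{k_λ}
where k_λ is the size of the *largest* Jordan block for λ (equivalently, the smallest k with (A − λI)^k v = 0 for every generalised eigenvector v of λ).

  λ = 5: largest Jordan block has size 3, contributing (x − 5)^3

So m_A(x) = (x - 5)^3 = x^3 - 15*x^2 + 75*x - 125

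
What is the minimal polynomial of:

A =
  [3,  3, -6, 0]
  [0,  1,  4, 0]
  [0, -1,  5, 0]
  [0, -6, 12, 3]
x^2 - 6*x + 9

The characteristic polynomial is χ_A(x) = (x - 3)^4, so the eigenvalues are known. The minimal polynomial is
  m_A(x) = Π_λ (x − λ)^{k_λ}
where k_λ is the size of the *largest* Jordan block for λ (equivalently, the smallest k with (A − λI)^k v = 0 for every generalised eigenvector v of λ).

  λ = 3: largest Jordan block has size 2, contributing (x − 3)^2

So m_A(x) = (x - 3)^2 = x^2 - 6*x + 9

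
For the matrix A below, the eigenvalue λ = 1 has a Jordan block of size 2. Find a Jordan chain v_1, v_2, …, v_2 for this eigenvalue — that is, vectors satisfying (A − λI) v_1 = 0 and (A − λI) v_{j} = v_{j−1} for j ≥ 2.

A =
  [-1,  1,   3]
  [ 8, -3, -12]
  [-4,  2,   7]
A Jordan chain for λ = 1 of length 2:
v_1 = (-2, 8, -4)ᵀ
v_2 = (1, 0, 0)ᵀ

Let N = A − (1)·I. We want v_2 with N^2 v_2 = 0 but N^1 v_2 ≠ 0; then v_{j-1} := N · v_j for j = 2, …, 2.

Pick v_2 = (1, 0, 0)ᵀ.
Then v_1 = N · v_2 = (-2, 8, -4)ᵀ.

Sanity check: (A − (1)·I) v_1 = (0, 0, 0)ᵀ = 0. ✓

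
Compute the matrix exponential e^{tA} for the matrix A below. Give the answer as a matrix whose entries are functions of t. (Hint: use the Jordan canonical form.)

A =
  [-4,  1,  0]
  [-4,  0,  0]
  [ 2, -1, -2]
e^{tA} =
  [-2*t*exp(-2*t) + exp(-2*t), t*exp(-2*t), 0]
  [-4*t*exp(-2*t), 2*t*exp(-2*t) + exp(-2*t), 0]
  [2*t*exp(-2*t), -t*exp(-2*t), exp(-2*t)]

Strategy: write A = P · J · P⁻¹ where J is a Jordan canonical form, so e^{tA} = P · e^{tJ} · P⁻¹, and e^{tJ} can be computed block-by-block.

A has Jordan form
J =
  [-2,  1,  0]
  [ 0, -2,  0]
  [ 0,  0, -2]
(up to reordering of blocks).

Per-block formulas:
  For a 1×1 block at λ = -2: exp(t · [-2]) = [e^(-2t)].
  For a 2×2 Jordan block J_2(-2): exp(t · J_2(-2)) = e^(-2t)·(I + t·N), where N is the 2×2 nilpotent shift.

After assembling e^{tJ} and conjugating by P, we get:

e^{tA} =
  [-2*t*exp(-2*t) + exp(-2*t), t*exp(-2*t), 0]
  [-4*t*exp(-2*t), 2*t*exp(-2*t) + exp(-2*t), 0]
  [2*t*exp(-2*t), -t*exp(-2*t), exp(-2*t)]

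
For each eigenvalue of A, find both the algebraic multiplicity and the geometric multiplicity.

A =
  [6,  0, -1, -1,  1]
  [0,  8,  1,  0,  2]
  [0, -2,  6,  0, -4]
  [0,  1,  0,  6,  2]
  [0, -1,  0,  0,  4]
λ = 6: alg = 5, geom = 2

Step 1 — factor the characteristic polynomial to read off the algebraic multiplicities:
  χ_A(x) = (x - 6)^5

Step 2 — compute geometric multiplicities via the rank-nullity identity g(λ) = n − rank(A − λI):
  rank(A − (6)·I) = 3, so dim ker(A − (6)·I) = n − 3 = 2

Summary:
  λ = 6: algebraic multiplicity = 5, geometric multiplicity = 2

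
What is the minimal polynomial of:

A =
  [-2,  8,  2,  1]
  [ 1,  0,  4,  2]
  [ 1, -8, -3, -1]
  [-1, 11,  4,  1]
x^3 + 3*x^2 + 3*x + 1

The characteristic polynomial is χ_A(x) = (x + 1)^4, so the eigenvalues are known. The minimal polynomial is
  m_A(x) = Π_λ (x − λ)^{k_λ}
where k_λ is the size of the *largest* Jordan block for λ (equivalently, the smallest k with (A − λI)^k v = 0 for every generalised eigenvector v of λ).

  λ = -1: largest Jordan block has size 3, contributing (x + 1)^3

So m_A(x) = (x + 1)^3 = x^3 + 3*x^2 + 3*x + 1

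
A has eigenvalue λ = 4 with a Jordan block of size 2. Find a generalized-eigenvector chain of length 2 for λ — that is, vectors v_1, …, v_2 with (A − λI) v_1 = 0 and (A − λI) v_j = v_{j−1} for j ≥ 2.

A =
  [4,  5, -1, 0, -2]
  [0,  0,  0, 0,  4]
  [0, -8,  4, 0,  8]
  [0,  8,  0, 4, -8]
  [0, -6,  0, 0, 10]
A Jordan chain for λ = 4 of length 2:
v_1 = (-1, 0, 0, 0, 0)ᵀ
v_2 = (0, 0, 1, 0, 0)ᵀ

Let N = A − (4)·I. We want v_2 with N^2 v_2 = 0 but N^1 v_2 ≠ 0; then v_{j-1} := N · v_j for j = 2, …, 2.

Pick v_2 = (0, 0, 1, 0, 0)ᵀ.
Then v_1 = N · v_2 = (-1, 0, 0, 0, 0)ᵀ.

Sanity check: (A − (4)·I) v_1 = (0, 0, 0, 0, 0)ᵀ = 0. ✓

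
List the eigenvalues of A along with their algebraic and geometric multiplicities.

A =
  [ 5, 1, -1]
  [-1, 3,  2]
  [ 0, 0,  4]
λ = 4: alg = 3, geom = 1

Step 1 — factor the characteristic polynomial to read off the algebraic multiplicities:
  χ_A(x) = (x - 4)^3

Step 2 — compute geometric multiplicities via the rank-nullity identity g(λ) = n − rank(A − λI):
  rank(A − (4)·I) = 2, so dim ker(A − (4)·I) = n − 2 = 1

Summary:
  λ = 4: algebraic multiplicity = 3, geometric multiplicity = 1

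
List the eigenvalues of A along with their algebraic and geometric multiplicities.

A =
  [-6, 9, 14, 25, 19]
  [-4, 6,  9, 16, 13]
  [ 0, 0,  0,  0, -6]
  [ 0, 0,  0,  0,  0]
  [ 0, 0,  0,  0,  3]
λ = 0: alg = 4, geom = 2; λ = 3: alg = 1, geom = 1

Step 1 — factor the characteristic polynomial to read off the algebraic multiplicities:
  χ_A(x) = x^4*(x - 3)

Step 2 — compute geometric multiplicities via the rank-nullity identity g(λ) = n − rank(A − λI):
  rank(A − (0)·I) = 3, so dim ker(A − (0)·I) = n − 3 = 2
  rank(A − (3)·I) = 4, so dim ker(A − (3)·I) = n − 4 = 1

Summary:
  λ = 0: algebraic multiplicity = 4, geometric multiplicity = 2
  λ = 3: algebraic multiplicity = 1, geometric multiplicity = 1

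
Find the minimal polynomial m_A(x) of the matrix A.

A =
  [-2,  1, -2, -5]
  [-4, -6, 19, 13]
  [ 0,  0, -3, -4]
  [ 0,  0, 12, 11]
x^4 - 33*x^2 - 8*x + 240

The characteristic polynomial is χ_A(x) = (x - 5)*(x - 3)*(x + 4)^2, so the eigenvalues are known. The minimal polynomial is
  m_A(x) = Π_λ (x − λ)^{k_λ}
where k_λ is the size of the *largest* Jordan block for λ (equivalently, the smallest k with (A − λI)^k v = 0 for every generalised eigenvector v of λ).

  λ = -4: largest Jordan block has size 2, contributing (x + 4)^2
  λ = 3: largest Jordan block has size 1, contributing (x − 3)
  λ = 5: largest Jordan block has size 1, contributing (x − 5)

So m_A(x) = (x - 5)*(x - 3)*(x + 4)^2 = x^4 - 33*x^2 - 8*x + 240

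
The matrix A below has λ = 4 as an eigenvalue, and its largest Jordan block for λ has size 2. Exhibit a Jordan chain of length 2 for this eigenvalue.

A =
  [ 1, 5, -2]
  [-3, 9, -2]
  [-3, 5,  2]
A Jordan chain for λ = 4 of length 2:
v_1 = (-3, -3, -3)ᵀ
v_2 = (1, 0, 0)ᵀ

Let N = A − (4)·I. We want v_2 with N^2 v_2 = 0 but N^1 v_2 ≠ 0; then v_{j-1} := N · v_j for j = 2, …, 2.

Pick v_2 = (1, 0, 0)ᵀ.
Then v_1 = N · v_2 = (-3, -3, -3)ᵀ.

Sanity check: (A − (4)·I) v_1 = (0, 0, 0)ᵀ = 0. ✓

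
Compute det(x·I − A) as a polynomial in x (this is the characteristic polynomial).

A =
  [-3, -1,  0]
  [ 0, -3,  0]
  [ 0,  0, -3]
x^3 + 9*x^2 + 27*x + 27

Expanding det(x·I − A) (e.g. by cofactor expansion or by noting that A is similar to its Jordan form J, which has the same characteristic polynomial as A) gives
  χ_A(x) = x^3 + 9*x^2 + 27*x + 27
which factors as (x + 3)^3. The eigenvalues (with algebraic multiplicities) are λ = -3 with multiplicity 3.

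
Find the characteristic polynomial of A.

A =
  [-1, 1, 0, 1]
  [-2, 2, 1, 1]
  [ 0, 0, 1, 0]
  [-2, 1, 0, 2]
x^4 - 4*x^3 + 6*x^2 - 4*x + 1

Expanding det(x·I − A) (e.g. by cofactor expansion or by noting that A is similar to its Jordan form J, which has the same characteristic polynomial as A) gives
  χ_A(x) = x^4 - 4*x^3 + 6*x^2 - 4*x + 1
which factors as (x - 1)^4. The eigenvalues (with algebraic multiplicities) are λ = 1 with multiplicity 4.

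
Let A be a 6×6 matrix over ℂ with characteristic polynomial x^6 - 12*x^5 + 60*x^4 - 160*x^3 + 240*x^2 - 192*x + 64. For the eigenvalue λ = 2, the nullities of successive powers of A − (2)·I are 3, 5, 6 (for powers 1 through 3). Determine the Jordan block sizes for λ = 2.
Block sizes for λ = 2: [3, 2, 1]

From the dimensions of kernels of powers, the number of Jordan blocks of size at least j is d_j − d_{j−1} where d_j = dim ker(N^j) (with d_0 = 0). Computing the differences gives [3, 2, 1].
The number of blocks of size exactly k is (#blocks of size ≥ k) − (#blocks of size ≥ k + 1), so the partition is: 1 block(s) of size 1, 1 block(s) of size 2, 1 block(s) of size 3.
In nonincreasing order the block sizes are [3, 2, 1].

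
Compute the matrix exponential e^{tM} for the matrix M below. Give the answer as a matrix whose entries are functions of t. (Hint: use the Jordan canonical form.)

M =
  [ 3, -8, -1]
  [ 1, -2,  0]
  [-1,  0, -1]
e^{tM} =
  [t^2 + 3*t + 1, -4*t^2 - 8*t, -t^2 - t]
  [t^2/2 + t, -2*t^2 - 2*t + 1, -t^2/2]
  [-t^2 - t, 4*t^2, t^2 - t + 1]

Strategy: write M = P · J · P⁻¹ where J is a Jordan canonical form, so e^{tM} = P · e^{tJ} · P⁻¹, and e^{tJ} can be computed block-by-block.

M has Jordan form
J =
  [0, 1, 0]
  [0, 0, 1]
  [0, 0, 0]
(up to reordering of blocks).

Per-block formulas:
  For a 3×3 Jordan block J_3(0): exp(t · J_3(0)) = e^(0t)·(I + t·N + (t^2/2)·N^2), where N is the 3×3 nilpotent shift.

After assembling e^{tJ} and conjugating by P, we get:

e^{tM} =
  [t^2 + 3*t + 1, -4*t^2 - 8*t, -t^2 - t]
  [t^2/2 + t, -2*t^2 - 2*t + 1, -t^2/2]
  [-t^2 - t, 4*t^2, t^2 - t + 1]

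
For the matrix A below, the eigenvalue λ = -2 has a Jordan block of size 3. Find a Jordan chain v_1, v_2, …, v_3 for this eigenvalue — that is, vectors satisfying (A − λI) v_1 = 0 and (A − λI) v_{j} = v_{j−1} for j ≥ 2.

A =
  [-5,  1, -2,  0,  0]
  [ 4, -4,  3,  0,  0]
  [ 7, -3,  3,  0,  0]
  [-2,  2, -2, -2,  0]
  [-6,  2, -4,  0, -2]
A Jordan chain for λ = -2 of length 3:
v_1 = (-1, 1, 2, 0, -2)ᵀ
v_2 = (-3, 4, 7, -2, -6)ᵀ
v_3 = (1, 0, 0, 0, 0)ᵀ

Let N = A − (-2)·I. We want v_3 with N^3 v_3 = 0 but N^2 v_3 ≠ 0; then v_{j-1} := N · v_j for j = 3, …, 2.

Pick v_3 = (1, 0, 0, 0, 0)ᵀ.
Then v_2 = N · v_3 = (-3, 4, 7, -2, -6)ᵀ.
Then v_1 = N · v_2 = (-1, 1, 2, 0, -2)ᵀ.

Sanity check: (A − (-2)·I) v_1 = (0, 0, 0, 0, 0)ᵀ = 0. ✓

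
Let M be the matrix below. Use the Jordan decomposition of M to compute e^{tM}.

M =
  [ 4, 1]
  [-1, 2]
e^{tM} =
  [t*exp(3*t) + exp(3*t), t*exp(3*t)]
  [-t*exp(3*t), -t*exp(3*t) + exp(3*t)]

Strategy: write M = P · J · P⁻¹ where J is a Jordan canonical form, so e^{tM} = P · e^{tJ} · P⁻¹, and e^{tJ} can be computed block-by-block.

M has Jordan form
J =
  [3, 1]
  [0, 3]
(up to reordering of blocks).

Per-block formulas:
  For a 2×2 Jordan block J_2(3): exp(t · J_2(3)) = e^(3t)·(I + t·N), where N is the 2×2 nilpotent shift.

After assembling e^{tJ} and conjugating by P, we get:

e^{tM} =
  [t*exp(3*t) + exp(3*t), t*exp(3*t)]
  [-t*exp(3*t), -t*exp(3*t) + exp(3*t)]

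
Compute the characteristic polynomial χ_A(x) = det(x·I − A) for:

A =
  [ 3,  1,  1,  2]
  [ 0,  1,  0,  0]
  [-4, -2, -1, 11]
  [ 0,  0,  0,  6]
x^4 - 9*x^3 + 21*x^2 - 19*x + 6

Expanding det(x·I − A) (e.g. by cofactor expansion or by noting that A is similar to its Jordan form J, which has the same characteristic polynomial as A) gives
  χ_A(x) = x^4 - 9*x^3 + 21*x^2 - 19*x + 6
which factors as (x - 6)*(x - 1)^3. The eigenvalues (with algebraic multiplicities) are λ = 1 with multiplicity 3, λ = 6 with multiplicity 1.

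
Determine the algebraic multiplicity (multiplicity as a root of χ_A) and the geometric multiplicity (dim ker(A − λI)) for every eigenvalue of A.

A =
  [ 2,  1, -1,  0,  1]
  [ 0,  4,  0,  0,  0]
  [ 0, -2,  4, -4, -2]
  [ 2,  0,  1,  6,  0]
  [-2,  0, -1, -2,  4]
λ = 4: alg = 5, geom = 3

Step 1 — factor the characteristic polynomial to read off the algebraic multiplicities:
  χ_A(x) = (x - 4)^5

Step 2 — compute geometric multiplicities via the rank-nullity identity g(λ) = n − rank(A − λI):
  rank(A − (4)·I) = 2, so dim ker(A − (4)·I) = n − 2 = 3

Summary:
  λ = 4: algebraic multiplicity = 5, geometric multiplicity = 3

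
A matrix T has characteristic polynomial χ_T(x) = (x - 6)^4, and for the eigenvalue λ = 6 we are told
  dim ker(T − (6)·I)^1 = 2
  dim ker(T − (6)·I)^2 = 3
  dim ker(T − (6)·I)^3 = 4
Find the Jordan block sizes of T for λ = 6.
Block sizes for λ = 6: [3, 1]

From the dimensions of kernels of powers, the number of Jordan blocks of size at least j is d_j − d_{j−1} where d_j = dim ker(N^j) (with d_0 = 0). Computing the differences gives [2, 1, 1].
The number of blocks of size exactly k is (#blocks of size ≥ k) − (#blocks of size ≥ k + 1), so the partition is: 1 block(s) of size 1, 1 block(s) of size 3.
In nonincreasing order the block sizes are [3, 1].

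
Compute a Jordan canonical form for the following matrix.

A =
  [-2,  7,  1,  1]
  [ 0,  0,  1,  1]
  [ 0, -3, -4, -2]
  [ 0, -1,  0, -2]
J_3(-2) ⊕ J_1(-2)

The characteristic polynomial is
  det(x·I − A) = x^4 + 8*x^3 + 24*x^2 + 32*x + 16 = (x + 2)^4

Eigenvalues and multiplicities (the geometric multiplicity of λ is n − rank(A − λI), which equals the number of Jordan blocks for λ):
  λ = -2: algebraic multiplicity = 4, geometric multiplicity = 2

Determining the block sizes for each eigenvalue:
  λ = -2: with am = 4 and gm = 2, the partition is not yet determined (e.g. several partitions of 4 into 2 parts exist). Let N = A − (-2)·I. Computing rank(N^1) = 2, rank(N^2) = 1, rank(N^3) = 0; the number of blocks of size ≥ j is rank(N^{j−1}) − rank(N^j), giving [2, 1, 1]. So we have 1 block(s) of size 3, 1 block(s) of size 1 → block sizes [3, 1]

Assembling the blocks gives a Jordan form
J =
  [-2,  1,  0,  0]
  [ 0, -2,  1,  0]
  [ 0,  0, -2,  0]
  [ 0,  0,  0, -2]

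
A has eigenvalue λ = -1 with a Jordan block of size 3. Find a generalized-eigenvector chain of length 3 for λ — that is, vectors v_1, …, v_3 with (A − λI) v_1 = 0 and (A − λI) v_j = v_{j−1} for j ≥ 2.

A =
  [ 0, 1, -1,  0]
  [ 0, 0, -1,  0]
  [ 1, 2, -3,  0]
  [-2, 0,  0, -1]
A Jordan chain for λ = -1 of length 3:
v_1 = (0, -1, -1, -2)ᵀ
v_2 = (1, 0, 1, -2)ᵀ
v_3 = (1, 0, 0, 0)ᵀ

Let N = A − (-1)·I. We want v_3 with N^3 v_3 = 0 but N^2 v_3 ≠ 0; then v_{j-1} := N · v_j for j = 3, …, 2.

Pick v_3 = (1, 0, 0, 0)ᵀ.
Then v_2 = N · v_3 = (1, 0, 1, -2)ᵀ.
Then v_1 = N · v_2 = (0, -1, -1, -2)ᵀ.

Sanity check: (A − (-1)·I) v_1 = (0, 0, 0, 0)ᵀ = 0. ✓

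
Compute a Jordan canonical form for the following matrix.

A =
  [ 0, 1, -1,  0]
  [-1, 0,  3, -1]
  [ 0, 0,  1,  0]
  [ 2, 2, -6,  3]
J_3(1) ⊕ J_1(1)

The characteristic polynomial is
  det(x·I − A) = x^4 - 4*x^3 + 6*x^2 - 4*x + 1 = (x - 1)^4

Eigenvalues and multiplicities (the geometric multiplicity of λ is n − rank(A − λI), which equals the number of Jordan blocks for λ):
  λ = 1: algebraic multiplicity = 4, geometric multiplicity = 2

Determining the block sizes for each eigenvalue:
  λ = 1: with am = 4 and gm = 2, the partition is not yet determined (e.g. several partitions of 4 into 2 parts exist). Let N = A − (1)·I. Computing rank(N^1) = 2, rank(N^2) = 1, rank(N^3) = 0; the number of blocks of size ≥ j is rank(N^{j−1}) − rank(N^j), giving [2, 1, 1]. So we have 1 block(s) of size 3, 1 block(s) of size 1 → block sizes [3, 1]

Assembling the blocks gives a Jordan form
J =
  [1, 1, 0, 0]
  [0, 1, 1, 0]
  [0, 0, 1, 0]
  [0, 0, 0, 1]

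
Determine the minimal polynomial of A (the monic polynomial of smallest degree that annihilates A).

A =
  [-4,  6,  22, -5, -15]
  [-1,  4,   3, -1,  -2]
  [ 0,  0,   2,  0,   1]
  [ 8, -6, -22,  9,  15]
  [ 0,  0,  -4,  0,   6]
x^4 - 13*x^3 + 60*x^2 - 112*x + 64

The characteristic polynomial is χ_A(x) = (x - 4)^4*(x - 1), so the eigenvalues are known. The minimal polynomial is
  m_A(x) = Π_λ (x − λ)^{k_λ}
where k_λ is the size of the *largest* Jordan block for λ (equivalently, the smallest k with (A − λI)^k v = 0 for every generalised eigenvector v of λ).

  λ = 1: largest Jordan block has size 1, contributing (x − 1)
  λ = 4: largest Jordan block has size 3, contributing (x − 4)^3

So m_A(x) = (x - 4)^3*(x - 1) = x^4 - 13*x^3 + 60*x^2 - 112*x + 64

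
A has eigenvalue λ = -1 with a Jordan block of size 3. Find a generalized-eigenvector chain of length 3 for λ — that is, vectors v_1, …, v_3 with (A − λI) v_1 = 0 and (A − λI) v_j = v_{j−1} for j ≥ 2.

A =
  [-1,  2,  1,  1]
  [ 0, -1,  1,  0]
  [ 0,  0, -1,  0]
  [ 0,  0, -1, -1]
A Jordan chain for λ = -1 of length 3:
v_1 = (1, 0, 0, 0)ᵀ
v_2 = (1, 1, 0, -1)ᵀ
v_3 = (0, 0, 1, 0)ᵀ

Let N = A − (-1)·I. We want v_3 with N^3 v_3 = 0 but N^2 v_3 ≠ 0; then v_{j-1} := N · v_j for j = 3, …, 2.

Pick v_3 = (0, 0, 1, 0)ᵀ.
Then v_2 = N · v_3 = (1, 1, 0, -1)ᵀ.
Then v_1 = N · v_2 = (1, 0, 0, 0)ᵀ.

Sanity check: (A − (-1)·I) v_1 = (0, 0, 0, 0)ᵀ = 0. ✓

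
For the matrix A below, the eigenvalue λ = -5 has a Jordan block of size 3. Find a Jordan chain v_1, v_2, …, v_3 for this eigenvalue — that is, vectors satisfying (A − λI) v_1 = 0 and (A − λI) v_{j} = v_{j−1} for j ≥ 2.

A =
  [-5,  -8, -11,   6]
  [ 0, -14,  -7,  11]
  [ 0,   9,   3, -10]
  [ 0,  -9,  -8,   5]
A Jordan chain for λ = -5 of length 3:
v_1 = (-1, 0, 0, 0)ᵀ
v_2 = (3, -2, 1, -1)ᵀ
v_3 = (0, 1, -1, 0)ᵀ

Let N = A − (-5)·I. We want v_3 with N^3 v_3 = 0 but N^2 v_3 ≠ 0; then v_{j-1} := N · v_j for j = 3, …, 2.

Pick v_3 = (0, 1, -1, 0)ᵀ.
Then v_2 = N · v_3 = (3, -2, 1, -1)ᵀ.
Then v_1 = N · v_2 = (-1, 0, 0, 0)ᵀ.

Sanity check: (A − (-5)·I) v_1 = (0, 0, 0, 0)ᵀ = 0. ✓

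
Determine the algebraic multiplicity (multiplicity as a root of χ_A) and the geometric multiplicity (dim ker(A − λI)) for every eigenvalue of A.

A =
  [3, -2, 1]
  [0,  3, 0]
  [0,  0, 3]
λ = 3: alg = 3, geom = 2

Step 1 — factor the characteristic polynomial to read off the algebraic multiplicities:
  χ_A(x) = (x - 3)^3

Step 2 — compute geometric multiplicities via the rank-nullity identity g(λ) = n − rank(A − λI):
  rank(A − (3)·I) = 1, so dim ker(A − (3)·I) = n − 1 = 2

Summary:
  λ = 3: algebraic multiplicity = 3, geometric multiplicity = 2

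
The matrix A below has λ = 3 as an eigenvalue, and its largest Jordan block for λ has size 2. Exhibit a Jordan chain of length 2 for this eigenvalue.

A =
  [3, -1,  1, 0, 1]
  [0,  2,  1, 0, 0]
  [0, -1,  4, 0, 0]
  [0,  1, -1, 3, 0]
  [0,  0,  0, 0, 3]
A Jordan chain for λ = 3 of length 2:
v_1 = (-1, -1, -1, 1, 0)ᵀ
v_2 = (0, 1, 0, 0, 0)ᵀ

Let N = A − (3)·I. We want v_2 with N^2 v_2 = 0 but N^1 v_2 ≠ 0; then v_{j-1} := N · v_j for j = 2, …, 2.

Pick v_2 = (0, 1, 0, 0, 0)ᵀ.
Then v_1 = N · v_2 = (-1, -1, -1, 1, 0)ᵀ.

Sanity check: (A − (3)·I) v_1 = (0, 0, 0, 0, 0)ᵀ = 0. ✓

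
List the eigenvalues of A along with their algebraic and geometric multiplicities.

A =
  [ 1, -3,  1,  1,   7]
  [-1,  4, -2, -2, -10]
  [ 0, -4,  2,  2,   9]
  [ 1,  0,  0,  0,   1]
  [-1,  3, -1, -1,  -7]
λ = 0: alg = 5, geom = 2

Step 1 — factor the characteristic polynomial to read off the algebraic multiplicities:
  χ_A(x) = x^5

Step 2 — compute geometric multiplicities via the rank-nullity identity g(λ) = n − rank(A − λI):
  rank(A − (0)·I) = 3, so dim ker(A − (0)·I) = n − 3 = 2

Summary:
  λ = 0: algebraic multiplicity = 5, geometric multiplicity = 2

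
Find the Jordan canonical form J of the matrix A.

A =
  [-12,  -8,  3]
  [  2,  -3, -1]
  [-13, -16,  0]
J_3(-5)

The characteristic polynomial is
  det(x·I − A) = x^3 + 15*x^2 + 75*x + 125 = (x + 5)^3

Eigenvalues and multiplicities (the geometric multiplicity of λ is n − rank(A − λI), which equals the number of Jordan blocks for λ):
  λ = -5: algebraic multiplicity = 3, geometric multiplicity = 1

Determining the block sizes for each eigenvalue:
  λ = -5: one block (gm = 1), so the single block has size am = 3 → block sizes [3]

Assembling the blocks gives a Jordan form
J =
  [-5,  1,  0]
  [ 0, -5,  1]
  [ 0,  0, -5]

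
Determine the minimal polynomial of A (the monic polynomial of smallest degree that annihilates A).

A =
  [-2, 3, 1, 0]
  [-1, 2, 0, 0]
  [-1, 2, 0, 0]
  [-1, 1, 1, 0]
x^3

The characteristic polynomial is χ_A(x) = x^4, so the eigenvalues are known. The minimal polynomial is
  m_A(x) = Π_λ (x − λ)^{k_λ}
where k_λ is the size of the *largest* Jordan block for λ (equivalently, the smallest k with (A − λI)^k v = 0 for every generalised eigenvector v of λ).

  λ = 0: largest Jordan block has size 3, contributing (x − 0)^3

So m_A(x) = x^3 = x^3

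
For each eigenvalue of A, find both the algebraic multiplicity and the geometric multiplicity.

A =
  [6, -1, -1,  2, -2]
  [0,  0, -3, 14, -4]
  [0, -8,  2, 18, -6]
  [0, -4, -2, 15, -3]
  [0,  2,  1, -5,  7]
λ = 6: alg = 5, geom = 2

Step 1 — factor the characteristic polynomial to read off the algebraic multiplicities:
  χ_A(x) = (x - 6)^5

Step 2 — compute geometric multiplicities via the rank-nullity identity g(λ) = n − rank(A − λI):
  rank(A − (6)·I) = 3, so dim ker(A − (6)·I) = n − 3 = 2

Summary:
  λ = 6: algebraic multiplicity = 5, geometric multiplicity = 2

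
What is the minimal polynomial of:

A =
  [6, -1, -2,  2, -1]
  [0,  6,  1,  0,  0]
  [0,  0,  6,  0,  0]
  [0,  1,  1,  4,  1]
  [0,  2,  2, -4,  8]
x^3 - 18*x^2 + 108*x - 216

The characteristic polynomial is χ_A(x) = (x - 6)^5, so the eigenvalues are known. The minimal polynomial is
  m_A(x) = Π_λ (x − λ)^{k_λ}
where k_λ is the size of the *largest* Jordan block for λ (equivalently, the smallest k with (A − λI)^k v = 0 for every generalised eigenvector v of λ).

  λ = 6: largest Jordan block has size 3, contributing (x − 6)^3

So m_A(x) = (x - 6)^3 = x^3 - 18*x^2 + 108*x - 216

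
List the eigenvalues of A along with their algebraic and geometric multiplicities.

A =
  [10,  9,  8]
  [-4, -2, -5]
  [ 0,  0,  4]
λ = 4: alg = 3, geom = 1

Step 1 — factor the characteristic polynomial to read off the algebraic multiplicities:
  χ_A(x) = (x - 4)^3

Step 2 — compute geometric multiplicities via the rank-nullity identity g(λ) = n − rank(A − λI):
  rank(A − (4)·I) = 2, so dim ker(A − (4)·I) = n − 2 = 1

Summary:
  λ = 4: algebraic multiplicity = 3, geometric multiplicity = 1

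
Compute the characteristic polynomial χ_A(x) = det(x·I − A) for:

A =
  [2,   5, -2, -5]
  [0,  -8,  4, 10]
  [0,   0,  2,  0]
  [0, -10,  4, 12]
x^4 - 8*x^3 + 24*x^2 - 32*x + 16

Expanding det(x·I − A) (e.g. by cofactor expansion or by noting that A is similar to its Jordan form J, which has the same characteristic polynomial as A) gives
  χ_A(x) = x^4 - 8*x^3 + 24*x^2 - 32*x + 16
which factors as (x - 2)^4. The eigenvalues (with algebraic multiplicities) are λ = 2 with multiplicity 4.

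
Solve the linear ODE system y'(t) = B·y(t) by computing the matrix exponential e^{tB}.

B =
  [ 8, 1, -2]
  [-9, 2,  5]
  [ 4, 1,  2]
e^{tB} =
  [-t^2*exp(4*t)/2 + 4*t*exp(4*t) + exp(4*t), t*exp(4*t), t^2*exp(4*t)/2 - 2*t*exp(4*t)]
  [t^2*exp(4*t) - 9*t*exp(4*t), -2*t*exp(4*t) + exp(4*t), -t^2*exp(4*t) + 5*t*exp(4*t)]
  [-t^2*exp(4*t)/2 + 4*t*exp(4*t), t*exp(4*t), t^2*exp(4*t)/2 - 2*t*exp(4*t) + exp(4*t)]

Strategy: write B = P · J · P⁻¹ where J is a Jordan canonical form, so e^{tB} = P · e^{tJ} · P⁻¹, and e^{tJ} can be computed block-by-block.

B has Jordan form
J =
  [4, 1, 0]
  [0, 4, 1]
  [0, 0, 4]
(up to reordering of blocks).

Per-block formulas:
  For a 3×3 Jordan block J_3(4): exp(t · J_3(4)) = e^(4t)·(I + t·N + (t^2/2)·N^2), where N is the 3×3 nilpotent shift.

After assembling e^{tJ} and conjugating by P, we get:

e^{tB} =
  [-t^2*exp(4*t)/2 + 4*t*exp(4*t) + exp(4*t), t*exp(4*t), t^2*exp(4*t)/2 - 2*t*exp(4*t)]
  [t^2*exp(4*t) - 9*t*exp(4*t), -2*t*exp(4*t) + exp(4*t), -t^2*exp(4*t) + 5*t*exp(4*t)]
  [-t^2*exp(4*t)/2 + 4*t*exp(4*t), t*exp(4*t), t^2*exp(4*t)/2 - 2*t*exp(4*t) + exp(4*t)]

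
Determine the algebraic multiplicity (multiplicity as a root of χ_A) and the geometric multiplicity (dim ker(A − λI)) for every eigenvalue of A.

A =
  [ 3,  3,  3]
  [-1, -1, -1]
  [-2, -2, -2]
λ = 0: alg = 3, geom = 2

Step 1 — factor the characteristic polynomial to read off the algebraic multiplicities:
  χ_A(x) = x^3

Step 2 — compute geometric multiplicities via the rank-nullity identity g(λ) = n − rank(A − λI):
  rank(A − (0)·I) = 1, so dim ker(A − (0)·I) = n − 1 = 2

Summary:
  λ = 0: algebraic multiplicity = 3, geometric multiplicity = 2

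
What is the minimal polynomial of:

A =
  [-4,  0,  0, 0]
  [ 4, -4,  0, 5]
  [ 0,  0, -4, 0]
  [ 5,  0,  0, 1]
x^3 + 7*x^2 + 8*x - 16

The characteristic polynomial is χ_A(x) = (x - 1)*(x + 4)^3, so the eigenvalues are known. The minimal polynomial is
  m_A(x) = Π_λ (x − λ)^{k_λ}
where k_λ is the size of the *largest* Jordan block for λ (equivalently, the smallest k with (A − λI)^k v = 0 for every generalised eigenvector v of λ).

  λ = -4: largest Jordan block has size 2, contributing (x + 4)^2
  λ = 1: largest Jordan block has size 1, contributing (x − 1)

So m_A(x) = (x - 1)*(x + 4)^2 = x^3 + 7*x^2 + 8*x - 16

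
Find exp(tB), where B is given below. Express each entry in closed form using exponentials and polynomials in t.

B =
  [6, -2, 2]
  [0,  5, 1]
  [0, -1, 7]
e^{tB} =
  [exp(6*t), -2*t*exp(6*t), 2*t*exp(6*t)]
  [0, -t*exp(6*t) + exp(6*t), t*exp(6*t)]
  [0, -t*exp(6*t), t*exp(6*t) + exp(6*t)]

Strategy: write B = P · J · P⁻¹ where J is a Jordan canonical form, so e^{tB} = P · e^{tJ} · P⁻¹, and e^{tJ} can be computed block-by-block.

B has Jordan form
J =
  [6, 1, 0]
  [0, 6, 0]
  [0, 0, 6]
(up to reordering of blocks).

Per-block formulas:
  For a 2×2 Jordan block J_2(6): exp(t · J_2(6)) = e^(6t)·(I + t·N), where N is the 2×2 nilpotent shift.
  For a 1×1 block at λ = 6: exp(t · [6]) = [e^(6t)].

After assembling e^{tJ} and conjugating by P, we get:

e^{tB} =
  [exp(6*t), -2*t*exp(6*t), 2*t*exp(6*t)]
  [0, -t*exp(6*t) + exp(6*t), t*exp(6*t)]
  [0, -t*exp(6*t), t*exp(6*t) + exp(6*t)]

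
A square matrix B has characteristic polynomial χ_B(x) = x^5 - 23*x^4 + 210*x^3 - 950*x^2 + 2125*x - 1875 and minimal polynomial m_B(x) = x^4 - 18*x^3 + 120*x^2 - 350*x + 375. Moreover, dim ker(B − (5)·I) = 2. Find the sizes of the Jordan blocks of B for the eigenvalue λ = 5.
Block sizes for λ = 5: [3, 1]

Step 1 — from the characteristic polynomial, algebraic multiplicity of λ = 5 is 4. From dim ker(B − (5)·I) = 2, there are exactly 2 Jordan blocks for λ = 5.
Step 2 — from the minimal polynomial, the factor (x − 5)^3 tells us the largest block for λ = 5 has size 3.
Step 3 — with total size 4, 2 blocks, and largest block 3, the block sizes (in nonincreasing order) are [3, 1].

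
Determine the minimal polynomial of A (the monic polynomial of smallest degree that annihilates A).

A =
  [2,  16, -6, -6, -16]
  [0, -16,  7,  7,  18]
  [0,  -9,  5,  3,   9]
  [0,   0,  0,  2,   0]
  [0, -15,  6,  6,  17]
x^3 - 6*x^2 + 12*x - 8

The characteristic polynomial is χ_A(x) = (x - 2)^5, so the eigenvalues are known. The minimal polynomial is
  m_A(x) = Π_λ (x − λ)^{k_λ}
where k_λ is the size of the *largest* Jordan block for λ (equivalently, the smallest k with (A − λI)^k v = 0 for every generalised eigenvector v of λ).

  λ = 2: largest Jordan block has size 3, contributing (x − 2)^3

So m_A(x) = (x - 2)^3 = x^3 - 6*x^2 + 12*x - 8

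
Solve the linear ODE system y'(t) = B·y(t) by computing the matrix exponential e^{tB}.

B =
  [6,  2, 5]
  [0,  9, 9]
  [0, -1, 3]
e^{tB} =
  [exp(6*t), t^2*exp(6*t)/2 + 2*t*exp(6*t), 3*t^2*exp(6*t)/2 + 5*t*exp(6*t)]
  [0, 3*t*exp(6*t) + exp(6*t), 9*t*exp(6*t)]
  [0, -t*exp(6*t), -3*t*exp(6*t) + exp(6*t)]

Strategy: write B = P · J · P⁻¹ where J is a Jordan canonical form, so e^{tB} = P · e^{tJ} · P⁻¹, and e^{tJ} can be computed block-by-block.

B has Jordan form
J =
  [6, 1, 0]
  [0, 6, 1]
  [0, 0, 6]
(up to reordering of blocks).

Per-block formulas:
  For a 3×3 Jordan block J_3(6): exp(t · J_3(6)) = e^(6t)·(I + t·N + (t^2/2)·N^2), where N is the 3×3 nilpotent shift.

After assembling e^{tJ} and conjugating by P, we get:

e^{tB} =
  [exp(6*t), t^2*exp(6*t)/2 + 2*t*exp(6*t), 3*t^2*exp(6*t)/2 + 5*t*exp(6*t)]
  [0, 3*t*exp(6*t) + exp(6*t), 9*t*exp(6*t)]
  [0, -t*exp(6*t), -3*t*exp(6*t) + exp(6*t)]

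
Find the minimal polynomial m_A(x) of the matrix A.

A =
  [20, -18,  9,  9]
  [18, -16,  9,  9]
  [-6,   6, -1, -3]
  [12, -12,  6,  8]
x^2 - 7*x + 10

The characteristic polynomial is χ_A(x) = (x - 5)*(x - 2)^3, so the eigenvalues are known. The minimal polynomial is
  m_A(x) = Π_λ (x − λ)^{k_λ}
where k_λ is the size of the *largest* Jordan block for λ (equivalently, the smallest k with (A − λI)^k v = 0 for every generalised eigenvector v of λ).

  λ = 2: largest Jordan block has size 1, contributing (x − 2)
  λ = 5: largest Jordan block has size 1, contributing (x − 5)

So m_A(x) = (x - 5)*(x - 2) = x^2 - 7*x + 10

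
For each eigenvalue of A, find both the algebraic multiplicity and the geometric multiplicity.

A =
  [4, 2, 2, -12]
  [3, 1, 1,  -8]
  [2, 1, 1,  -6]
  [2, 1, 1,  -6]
λ = 0: alg = 4, geom = 2

Step 1 — factor the characteristic polynomial to read off the algebraic multiplicities:
  χ_A(x) = x^4

Step 2 — compute geometric multiplicities via the rank-nullity identity g(λ) = n − rank(A − λI):
  rank(A − (0)·I) = 2, so dim ker(A − (0)·I) = n − 2 = 2

Summary:
  λ = 0: algebraic multiplicity = 4, geometric multiplicity = 2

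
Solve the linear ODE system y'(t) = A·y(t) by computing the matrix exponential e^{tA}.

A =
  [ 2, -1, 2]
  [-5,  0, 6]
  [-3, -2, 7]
e^{tA} =
  [-t*exp(3*t) + exp(3*t), -t*exp(3*t), 2*t*exp(3*t)]
  [t^2*exp(3*t) - 5*t*exp(3*t), t^2*exp(3*t) - 3*t*exp(3*t) + exp(3*t), -2*t^2*exp(3*t) + 6*t*exp(3*t)]
  [t^2*exp(3*t)/2 - 3*t*exp(3*t), t^2*exp(3*t)/2 - 2*t*exp(3*t), -t^2*exp(3*t) + 4*t*exp(3*t) + exp(3*t)]

Strategy: write A = P · J · P⁻¹ where J is a Jordan canonical form, so e^{tA} = P · e^{tJ} · P⁻¹, and e^{tJ} can be computed block-by-block.

A has Jordan form
J =
  [3, 1, 0]
  [0, 3, 1]
  [0, 0, 3]
(up to reordering of blocks).

Per-block formulas:
  For a 3×3 Jordan block J_3(3): exp(t · J_3(3)) = e^(3t)·(I + t·N + (t^2/2)·N^2), where N is the 3×3 nilpotent shift.

After assembling e^{tJ} and conjugating by P, we get:

e^{tA} =
  [-t*exp(3*t) + exp(3*t), -t*exp(3*t), 2*t*exp(3*t)]
  [t^2*exp(3*t) - 5*t*exp(3*t), t^2*exp(3*t) - 3*t*exp(3*t) + exp(3*t), -2*t^2*exp(3*t) + 6*t*exp(3*t)]
  [t^2*exp(3*t)/2 - 3*t*exp(3*t), t^2*exp(3*t)/2 - 2*t*exp(3*t), -t^2*exp(3*t) + 4*t*exp(3*t) + exp(3*t)]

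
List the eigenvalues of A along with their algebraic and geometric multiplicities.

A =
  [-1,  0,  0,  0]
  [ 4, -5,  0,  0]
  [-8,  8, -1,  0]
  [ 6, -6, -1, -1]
λ = -5: alg = 1, geom = 1; λ = -1: alg = 3, geom = 2

Step 1 — factor the characteristic polynomial to read off the algebraic multiplicities:
  χ_A(x) = (x + 1)^3*(x + 5)

Step 2 — compute geometric multiplicities via the rank-nullity identity g(λ) = n − rank(A − λI):
  rank(A − (-5)·I) = 3, so dim ker(A − (-5)·I) = n − 3 = 1
  rank(A − (-1)·I) = 2, so dim ker(A − (-1)·I) = n − 2 = 2

Summary:
  λ = -5: algebraic multiplicity = 1, geometric multiplicity = 1
  λ = -1: algebraic multiplicity = 3, geometric multiplicity = 2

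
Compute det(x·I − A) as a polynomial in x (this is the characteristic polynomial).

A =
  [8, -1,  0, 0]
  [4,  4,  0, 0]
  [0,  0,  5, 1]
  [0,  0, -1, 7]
x^4 - 24*x^3 + 216*x^2 - 864*x + 1296

Expanding det(x·I − A) (e.g. by cofactor expansion or by noting that A is similar to its Jordan form J, which has the same characteristic polynomial as A) gives
  χ_A(x) = x^4 - 24*x^3 + 216*x^2 - 864*x + 1296
which factors as (x - 6)^4. The eigenvalues (with algebraic multiplicities) are λ = 6 with multiplicity 4.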